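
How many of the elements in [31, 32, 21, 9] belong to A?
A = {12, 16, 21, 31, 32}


Set A = {12, 16, 21, 31, 32}
Candidates: [31, 32, 21, 9]
Check each candidate:
31 ∈ A, 32 ∈ A, 21 ∈ A, 9 ∉ A
Count of candidates in A: 3

3


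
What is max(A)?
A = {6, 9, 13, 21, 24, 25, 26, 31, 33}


Set A = {6, 9, 13, 21, 24, 25, 26, 31, 33}
Elements in ascending order: 6, 9, 13, 21, 24, 25, 26, 31, 33
The largest element is 33.

33


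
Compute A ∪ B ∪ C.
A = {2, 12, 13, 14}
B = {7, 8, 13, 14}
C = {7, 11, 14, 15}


Set A = {2, 12, 13, 14}
Set B = {7, 8, 13, 14}
Set C = {7, 11, 14, 15}
First, A ∪ B = {2, 7, 8, 12, 13, 14}
Then, (A ∪ B) ∪ C = {2, 7, 8, 11, 12, 13, 14, 15}

{2, 7, 8, 11, 12, 13, 14, 15}


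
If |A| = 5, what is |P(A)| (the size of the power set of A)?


The set has 5 elements.
The power set contains all possible subsets.
|P(A)| = 2^|A| = 2^5 = 32

32


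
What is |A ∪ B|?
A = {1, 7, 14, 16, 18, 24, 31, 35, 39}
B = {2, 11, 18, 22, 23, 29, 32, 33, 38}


Set A = {1, 7, 14, 16, 18, 24, 31, 35, 39}, |A| = 9
Set B = {2, 11, 18, 22, 23, 29, 32, 33, 38}, |B| = 9
A ∩ B = {18}, |A ∩ B| = 1
|A ∪ B| = |A| + |B| - |A ∩ B| = 9 + 9 - 1 = 17

17


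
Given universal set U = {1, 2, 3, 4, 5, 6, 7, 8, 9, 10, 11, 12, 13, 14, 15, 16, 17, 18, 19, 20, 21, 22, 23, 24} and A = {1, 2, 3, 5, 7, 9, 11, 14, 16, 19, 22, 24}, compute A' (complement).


Universal set U = {1, 2, 3, 4, 5, 6, 7, 8, 9, 10, 11, 12, 13, 14, 15, 16, 17, 18, 19, 20, 21, 22, 23, 24}
Set A = {1, 2, 3, 5, 7, 9, 11, 14, 16, 19, 22, 24}
A' = U \ A = elements in U but not in A
Checking each element of U:
1 (in A, exclude), 2 (in A, exclude), 3 (in A, exclude), 4 (not in A, include), 5 (in A, exclude), 6 (not in A, include), 7 (in A, exclude), 8 (not in A, include), 9 (in A, exclude), 10 (not in A, include), 11 (in A, exclude), 12 (not in A, include), 13 (not in A, include), 14 (in A, exclude), 15 (not in A, include), 16 (in A, exclude), 17 (not in A, include), 18 (not in A, include), 19 (in A, exclude), 20 (not in A, include), 21 (not in A, include), 22 (in A, exclude), 23 (not in A, include), 24 (in A, exclude)
A' = {4, 6, 8, 10, 12, 13, 15, 17, 18, 20, 21, 23}

{4, 6, 8, 10, 12, 13, 15, 17, 18, 20, 21, 23}


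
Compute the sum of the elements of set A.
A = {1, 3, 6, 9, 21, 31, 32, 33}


Set A = {1, 3, 6, 9, 21, 31, 32, 33}
Sum = 1 + 3 + 6 + 9 + 21 + 31 + 32 + 33 = 136

136


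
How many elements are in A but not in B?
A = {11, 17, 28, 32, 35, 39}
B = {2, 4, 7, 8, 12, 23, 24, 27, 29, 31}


Set A = {11, 17, 28, 32, 35, 39}
Set B = {2, 4, 7, 8, 12, 23, 24, 27, 29, 31}
A \ B = {11, 17, 28, 32, 35, 39}
|A \ B| = 6

6


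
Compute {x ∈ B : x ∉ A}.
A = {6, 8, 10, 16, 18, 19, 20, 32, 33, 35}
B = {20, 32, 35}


Set A = {6, 8, 10, 16, 18, 19, 20, 32, 33, 35}
Set B = {20, 32, 35}
Check each element of B against A:
20 ∈ A, 32 ∈ A, 35 ∈ A
Elements of B not in A: {}

{}


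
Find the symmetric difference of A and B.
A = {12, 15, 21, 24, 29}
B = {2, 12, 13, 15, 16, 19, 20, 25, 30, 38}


Set A = {12, 15, 21, 24, 29}
Set B = {2, 12, 13, 15, 16, 19, 20, 25, 30, 38}
A △ B = (A \ B) ∪ (B \ A)
Elements in A but not B: {21, 24, 29}
Elements in B but not A: {2, 13, 16, 19, 20, 25, 30, 38}
A △ B = {2, 13, 16, 19, 20, 21, 24, 25, 29, 30, 38}

{2, 13, 16, 19, 20, 21, 24, 25, 29, 30, 38}


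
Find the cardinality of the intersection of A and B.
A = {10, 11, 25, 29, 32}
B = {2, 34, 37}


Set A = {10, 11, 25, 29, 32}
Set B = {2, 34, 37}
A ∩ B = {}
|A ∩ B| = 0

0


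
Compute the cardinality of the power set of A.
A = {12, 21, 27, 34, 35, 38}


Set A = {12, 21, 27, 34, 35, 38}
|A| = 6
The power set P(A) contains all subsets of A.
|P(A)| = 2^|A| = 2^6 = 64

64


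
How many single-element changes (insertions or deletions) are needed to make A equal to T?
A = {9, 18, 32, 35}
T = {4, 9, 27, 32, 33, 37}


Set A = {9, 18, 32, 35}
Set T = {4, 9, 27, 32, 33, 37}
Elements to remove from A (in A, not in T): {18, 35} → 2 removals
Elements to add to A (in T, not in A): {4, 27, 33, 37} → 4 additions
Total edits = 2 + 4 = 6

6


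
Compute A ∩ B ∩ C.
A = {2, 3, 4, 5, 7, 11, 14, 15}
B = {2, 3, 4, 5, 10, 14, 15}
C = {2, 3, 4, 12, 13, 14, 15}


Set A = {2, 3, 4, 5, 7, 11, 14, 15}
Set B = {2, 3, 4, 5, 10, 14, 15}
Set C = {2, 3, 4, 12, 13, 14, 15}
First, A ∩ B = {2, 3, 4, 5, 14, 15}
Then, (A ∩ B) ∩ C = {2, 3, 4, 14, 15}

{2, 3, 4, 14, 15}


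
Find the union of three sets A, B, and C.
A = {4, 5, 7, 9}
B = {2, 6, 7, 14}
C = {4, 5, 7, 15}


Set A = {4, 5, 7, 9}
Set B = {2, 6, 7, 14}
Set C = {4, 5, 7, 15}
First, A ∪ B = {2, 4, 5, 6, 7, 9, 14}
Then, (A ∪ B) ∪ C = {2, 4, 5, 6, 7, 9, 14, 15}

{2, 4, 5, 6, 7, 9, 14, 15}


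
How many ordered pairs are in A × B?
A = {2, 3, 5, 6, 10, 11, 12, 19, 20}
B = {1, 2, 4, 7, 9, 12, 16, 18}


Set A = {2, 3, 5, 6, 10, 11, 12, 19, 20} has 9 elements.
Set B = {1, 2, 4, 7, 9, 12, 16, 18} has 8 elements.
|A × B| = |A| × |B| = 9 × 8 = 72

72


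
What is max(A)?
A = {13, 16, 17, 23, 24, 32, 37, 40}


Set A = {13, 16, 17, 23, 24, 32, 37, 40}
Elements in ascending order: 13, 16, 17, 23, 24, 32, 37, 40
The largest element is 40.

40


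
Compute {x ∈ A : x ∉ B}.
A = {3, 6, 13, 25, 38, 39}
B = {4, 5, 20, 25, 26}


Set A = {3, 6, 13, 25, 38, 39}
Set B = {4, 5, 20, 25, 26}
Check each element of A against B:
3 ∉ B (include), 6 ∉ B (include), 13 ∉ B (include), 25 ∈ B, 38 ∉ B (include), 39 ∉ B (include)
Elements of A not in B: {3, 6, 13, 38, 39}

{3, 6, 13, 38, 39}


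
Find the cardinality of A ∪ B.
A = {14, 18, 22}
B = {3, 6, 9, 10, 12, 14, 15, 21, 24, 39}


Set A = {14, 18, 22}, |A| = 3
Set B = {3, 6, 9, 10, 12, 14, 15, 21, 24, 39}, |B| = 10
A ∩ B = {14}, |A ∩ B| = 1
|A ∪ B| = |A| + |B| - |A ∩ B| = 3 + 10 - 1 = 12

12


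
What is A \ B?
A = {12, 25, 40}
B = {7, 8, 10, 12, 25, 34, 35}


Set A = {12, 25, 40}
Set B = {7, 8, 10, 12, 25, 34, 35}
A \ B includes elements in A that are not in B.
Check each element of A:
12 (in B, remove), 25 (in B, remove), 40 (not in B, keep)
A \ B = {40}

{40}


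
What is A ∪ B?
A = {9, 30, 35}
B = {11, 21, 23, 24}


Set A = {9, 30, 35}
Set B = {11, 21, 23, 24}
A ∪ B includes all elements in either set.
Elements from A: {9, 30, 35}
Elements from B not already included: {11, 21, 23, 24}
A ∪ B = {9, 11, 21, 23, 24, 30, 35}

{9, 11, 21, 23, 24, 30, 35}


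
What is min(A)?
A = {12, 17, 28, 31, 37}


Set A = {12, 17, 28, 31, 37}
Elements in ascending order: 12, 17, 28, 31, 37
The smallest element is 12.

12


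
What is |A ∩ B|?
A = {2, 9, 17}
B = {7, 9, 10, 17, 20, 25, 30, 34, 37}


Set A = {2, 9, 17}
Set B = {7, 9, 10, 17, 20, 25, 30, 34, 37}
A ∩ B = {9, 17}
|A ∩ B| = 2

2


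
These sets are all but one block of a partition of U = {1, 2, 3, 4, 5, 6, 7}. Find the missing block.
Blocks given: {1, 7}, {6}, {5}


U = {1, 2, 3, 4, 5, 6, 7}
Shown blocks: {1, 7}, {6}, {5}
A partition's blocks are pairwise disjoint and cover U, so the missing block = U \ (union of shown blocks).
Union of shown blocks: {1, 5, 6, 7}
Missing block = U \ (union) = {2, 3, 4}

{2, 3, 4}


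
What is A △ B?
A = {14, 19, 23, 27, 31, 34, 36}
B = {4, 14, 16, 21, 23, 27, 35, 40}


Set A = {14, 19, 23, 27, 31, 34, 36}
Set B = {4, 14, 16, 21, 23, 27, 35, 40}
A △ B = (A \ B) ∪ (B \ A)
Elements in A but not B: {19, 31, 34, 36}
Elements in B but not A: {4, 16, 21, 35, 40}
A △ B = {4, 16, 19, 21, 31, 34, 35, 36, 40}

{4, 16, 19, 21, 31, 34, 35, 36, 40}


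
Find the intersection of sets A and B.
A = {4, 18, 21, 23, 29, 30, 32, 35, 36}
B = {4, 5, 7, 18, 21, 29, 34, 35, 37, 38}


Set A = {4, 18, 21, 23, 29, 30, 32, 35, 36}
Set B = {4, 5, 7, 18, 21, 29, 34, 35, 37, 38}
A ∩ B includes only elements in both sets.
Check each element of A against B:
4 ✓, 18 ✓, 21 ✓, 23 ✗, 29 ✓, 30 ✗, 32 ✗, 35 ✓, 36 ✗
A ∩ B = {4, 18, 21, 29, 35}

{4, 18, 21, 29, 35}


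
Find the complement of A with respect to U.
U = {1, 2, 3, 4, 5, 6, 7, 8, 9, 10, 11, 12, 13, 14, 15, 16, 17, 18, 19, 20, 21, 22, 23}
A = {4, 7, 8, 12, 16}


Universal set U = {1, 2, 3, 4, 5, 6, 7, 8, 9, 10, 11, 12, 13, 14, 15, 16, 17, 18, 19, 20, 21, 22, 23}
Set A = {4, 7, 8, 12, 16}
A' = U \ A = elements in U but not in A
Checking each element of U:
1 (not in A, include), 2 (not in A, include), 3 (not in A, include), 4 (in A, exclude), 5 (not in A, include), 6 (not in A, include), 7 (in A, exclude), 8 (in A, exclude), 9 (not in A, include), 10 (not in A, include), 11 (not in A, include), 12 (in A, exclude), 13 (not in A, include), 14 (not in A, include), 15 (not in A, include), 16 (in A, exclude), 17 (not in A, include), 18 (not in A, include), 19 (not in A, include), 20 (not in A, include), 21 (not in A, include), 22 (not in A, include), 23 (not in A, include)
A' = {1, 2, 3, 5, 6, 9, 10, 11, 13, 14, 15, 17, 18, 19, 20, 21, 22, 23}

{1, 2, 3, 5, 6, 9, 10, 11, 13, 14, 15, 17, 18, 19, 20, 21, 22, 23}


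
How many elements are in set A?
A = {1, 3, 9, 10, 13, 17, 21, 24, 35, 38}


Set A = {1, 3, 9, 10, 13, 17, 21, 24, 35, 38}
Listing elements: 1, 3, 9, 10, 13, 17, 21, 24, 35, 38
Counting: 10 elements
|A| = 10

10


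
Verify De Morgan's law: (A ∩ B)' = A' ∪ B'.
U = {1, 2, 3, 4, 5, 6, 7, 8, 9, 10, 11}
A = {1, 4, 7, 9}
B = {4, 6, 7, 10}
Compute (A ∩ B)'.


U = {1, 2, 3, 4, 5, 6, 7, 8, 9, 10, 11}
A = {1, 4, 7, 9}, B = {4, 6, 7, 10}
A ∩ B = {4, 7}
(A ∩ B)' = U \ (A ∩ B) = {1, 2, 3, 5, 6, 8, 9, 10, 11}
Verification via A' ∪ B': A' = {2, 3, 5, 6, 8, 10, 11}, B' = {1, 2, 3, 5, 8, 9, 11}
A' ∪ B' = {1, 2, 3, 5, 6, 8, 9, 10, 11} ✓

{1, 2, 3, 5, 6, 8, 9, 10, 11}


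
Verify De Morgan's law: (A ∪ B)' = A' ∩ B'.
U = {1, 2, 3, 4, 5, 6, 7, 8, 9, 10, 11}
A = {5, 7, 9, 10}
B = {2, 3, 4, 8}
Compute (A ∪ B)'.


U = {1, 2, 3, 4, 5, 6, 7, 8, 9, 10, 11}
A = {5, 7, 9, 10}, B = {2, 3, 4, 8}
A ∪ B = {2, 3, 4, 5, 7, 8, 9, 10}
(A ∪ B)' = U \ (A ∪ B) = {1, 6, 11}
Verification via A' ∩ B': A' = {1, 2, 3, 4, 6, 8, 11}, B' = {1, 5, 6, 7, 9, 10, 11}
A' ∩ B' = {1, 6, 11} ✓

{1, 6, 11}


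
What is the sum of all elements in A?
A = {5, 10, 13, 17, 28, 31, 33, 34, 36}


Set A = {5, 10, 13, 17, 28, 31, 33, 34, 36}
Sum = 5 + 10 + 13 + 17 + 28 + 31 + 33 + 34 + 36 = 207

207


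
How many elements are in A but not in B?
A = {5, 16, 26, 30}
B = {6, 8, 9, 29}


Set A = {5, 16, 26, 30}
Set B = {6, 8, 9, 29}
A \ B = {5, 16, 26, 30}
|A \ B| = 4

4


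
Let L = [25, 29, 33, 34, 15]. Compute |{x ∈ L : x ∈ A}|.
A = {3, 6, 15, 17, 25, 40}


Set A = {3, 6, 15, 17, 25, 40}
Candidates: [25, 29, 33, 34, 15]
Check each candidate:
25 ∈ A, 29 ∉ A, 33 ∉ A, 34 ∉ A, 15 ∈ A
Count of candidates in A: 2

2


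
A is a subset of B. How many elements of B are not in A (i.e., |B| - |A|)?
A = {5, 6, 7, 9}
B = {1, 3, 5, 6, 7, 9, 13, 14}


Set A = {5, 6, 7, 9}, |A| = 4
Set B = {1, 3, 5, 6, 7, 9, 13, 14}, |B| = 8
Since A ⊆ B: B \ A = {1, 3, 13, 14}
|B| - |A| = 8 - 4 = 4

4


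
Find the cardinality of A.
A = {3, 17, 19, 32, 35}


Set A = {3, 17, 19, 32, 35}
Listing elements: 3, 17, 19, 32, 35
Counting: 5 elements
|A| = 5

5


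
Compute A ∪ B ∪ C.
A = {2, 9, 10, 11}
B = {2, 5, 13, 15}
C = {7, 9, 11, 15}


Set A = {2, 9, 10, 11}
Set B = {2, 5, 13, 15}
Set C = {7, 9, 11, 15}
First, A ∪ B = {2, 5, 9, 10, 11, 13, 15}
Then, (A ∪ B) ∪ C = {2, 5, 7, 9, 10, 11, 13, 15}

{2, 5, 7, 9, 10, 11, 13, 15}


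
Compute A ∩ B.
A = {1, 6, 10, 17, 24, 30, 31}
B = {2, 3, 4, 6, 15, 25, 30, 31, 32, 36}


Set A = {1, 6, 10, 17, 24, 30, 31}
Set B = {2, 3, 4, 6, 15, 25, 30, 31, 32, 36}
A ∩ B includes only elements in both sets.
Check each element of A against B:
1 ✗, 6 ✓, 10 ✗, 17 ✗, 24 ✗, 30 ✓, 31 ✓
A ∩ B = {6, 30, 31}

{6, 30, 31}


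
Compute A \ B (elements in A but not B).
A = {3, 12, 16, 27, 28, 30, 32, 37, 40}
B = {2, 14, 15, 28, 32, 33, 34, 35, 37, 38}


Set A = {3, 12, 16, 27, 28, 30, 32, 37, 40}
Set B = {2, 14, 15, 28, 32, 33, 34, 35, 37, 38}
A \ B includes elements in A that are not in B.
Check each element of A:
3 (not in B, keep), 12 (not in B, keep), 16 (not in B, keep), 27 (not in B, keep), 28 (in B, remove), 30 (not in B, keep), 32 (in B, remove), 37 (in B, remove), 40 (not in B, keep)
A \ B = {3, 12, 16, 27, 30, 40}

{3, 12, 16, 27, 30, 40}


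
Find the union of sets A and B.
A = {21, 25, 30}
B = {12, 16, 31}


Set A = {21, 25, 30}
Set B = {12, 16, 31}
A ∪ B includes all elements in either set.
Elements from A: {21, 25, 30}
Elements from B not already included: {12, 16, 31}
A ∪ B = {12, 16, 21, 25, 30, 31}

{12, 16, 21, 25, 30, 31}


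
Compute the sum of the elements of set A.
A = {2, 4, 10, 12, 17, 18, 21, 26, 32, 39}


Set A = {2, 4, 10, 12, 17, 18, 21, 26, 32, 39}
Sum = 2 + 4 + 10 + 12 + 17 + 18 + 21 + 26 + 32 + 39 = 181

181


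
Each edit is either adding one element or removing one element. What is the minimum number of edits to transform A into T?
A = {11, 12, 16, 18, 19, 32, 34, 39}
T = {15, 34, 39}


Set A = {11, 12, 16, 18, 19, 32, 34, 39}
Set T = {15, 34, 39}
Elements to remove from A (in A, not in T): {11, 12, 16, 18, 19, 32} → 6 removals
Elements to add to A (in T, not in A): {15} → 1 additions
Total edits = 6 + 1 = 7

7


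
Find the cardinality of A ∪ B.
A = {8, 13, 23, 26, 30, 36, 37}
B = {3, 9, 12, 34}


Set A = {8, 13, 23, 26, 30, 36, 37}, |A| = 7
Set B = {3, 9, 12, 34}, |B| = 4
A ∩ B = {}, |A ∩ B| = 0
|A ∪ B| = |A| + |B| - |A ∩ B| = 7 + 4 - 0 = 11

11


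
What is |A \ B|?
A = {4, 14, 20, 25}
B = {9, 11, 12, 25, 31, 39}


Set A = {4, 14, 20, 25}
Set B = {9, 11, 12, 25, 31, 39}
A \ B = {4, 14, 20}
|A \ B| = 3

3


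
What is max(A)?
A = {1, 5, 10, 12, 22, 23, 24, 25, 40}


Set A = {1, 5, 10, 12, 22, 23, 24, 25, 40}
Elements in ascending order: 1, 5, 10, 12, 22, 23, 24, 25, 40
The largest element is 40.

40


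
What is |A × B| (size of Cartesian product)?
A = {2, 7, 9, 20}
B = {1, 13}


Set A = {2, 7, 9, 20} has 4 elements.
Set B = {1, 13} has 2 elements.
|A × B| = |A| × |B| = 4 × 2 = 8

8


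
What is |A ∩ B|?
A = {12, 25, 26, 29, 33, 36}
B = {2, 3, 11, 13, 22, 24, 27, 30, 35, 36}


Set A = {12, 25, 26, 29, 33, 36}
Set B = {2, 3, 11, 13, 22, 24, 27, 30, 35, 36}
A ∩ B = {36}
|A ∩ B| = 1

1


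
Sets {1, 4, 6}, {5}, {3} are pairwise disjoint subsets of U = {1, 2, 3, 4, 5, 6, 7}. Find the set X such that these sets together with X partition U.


U = {1, 2, 3, 4, 5, 6, 7}
Shown blocks: {1, 4, 6}, {5}, {3}
A partition's blocks are pairwise disjoint and cover U, so the missing block = U \ (union of shown blocks).
Union of shown blocks: {1, 3, 4, 5, 6}
Missing block = U \ (union) = {2, 7}

{2, 7}


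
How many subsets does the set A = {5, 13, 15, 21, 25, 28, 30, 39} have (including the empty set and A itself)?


Set A = {5, 13, 15, 21, 25, 28, 30, 39}
|A| = 8
The power set P(A) contains all subsets of A.
|P(A)| = 2^|A| = 2^8 = 256

256


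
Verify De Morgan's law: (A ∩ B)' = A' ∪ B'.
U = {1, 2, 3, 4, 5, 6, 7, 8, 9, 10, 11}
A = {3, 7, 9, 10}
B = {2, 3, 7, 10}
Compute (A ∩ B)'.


U = {1, 2, 3, 4, 5, 6, 7, 8, 9, 10, 11}
A = {3, 7, 9, 10}, B = {2, 3, 7, 10}
A ∩ B = {3, 7, 10}
(A ∩ B)' = U \ (A ∩ B) = {1, 2, 4, 5, 6, 8, 9, 11}
Verification via A' ∪ B': A' = {1, 2, 4, 5, 6, 8, 11}, B' = {1, 4, 5, 6, 8, 9, 11}
A' ∪ B' = {1, 2, 4, 5, 6, 8, 9, 11} ✓

{1, 2, 4, 5, 6, 8, 9, 11}


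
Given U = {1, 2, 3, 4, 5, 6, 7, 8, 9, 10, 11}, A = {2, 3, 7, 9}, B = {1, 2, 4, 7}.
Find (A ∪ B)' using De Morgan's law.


U = {1, 2, 3, 4, 5, 6, 7, 8, 9, 10, 11}
A = {2, 3, 7, 9}, B = {1, 2, 4, 7}
A ∪ B = {1, 2, 3, 4, 7, 9}
(A ∪ B)' = U \ (A ∪ B) = {5, 6, 8, 10, 11}
Verification via A' ∩ B': A' = {1, 4, 5, 6, 8, 10, 11}, B' = {3, 5, 6, 8, 9, 10, 11}
A' ∩ B' = {5, 6, 8, 10, 11} ✓

{5, 6, 8, 10, 11}


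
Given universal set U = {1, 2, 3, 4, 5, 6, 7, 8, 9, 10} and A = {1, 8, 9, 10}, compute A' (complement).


Universal set U = {1, 2, 3, 4, 5, 6, 7, 8, 9, 10}
Set A = {1, 8, 9, 10}
A' = U \ A = elements in U but not in A
Checking each element of U:
1 (in A, exclude), 2 (not in A, include), 3 (not in A, include), 4 (not in A, include), 5 (not in A, include), 6 (not in A, include), 7 (not in A, include), 8 (in A, exclude), 9 (in A, exclude), 10 (in A, exclude)
A' = {2, 3, 4, 5, 6, 7}

{2, 3, 4, 5, 6, 7}


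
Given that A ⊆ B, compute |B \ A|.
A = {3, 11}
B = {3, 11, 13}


Set A = {3, 11}, |A| = 2
Set B = {3, 11, 13}, |B| = 3
Since A ⊆ B: B \ A = {13}
|B| - |A| = 3 - 2 = 1

1


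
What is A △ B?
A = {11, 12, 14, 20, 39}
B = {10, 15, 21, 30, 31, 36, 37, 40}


Set A = {11, 12, 14, 20, 39}
Set B = {10, 15, 21, 30, 31, 36, 37, 40}
A △ B = (A \ B) ∪ (B \ A)
Elements in A but not B: {11, 12, 14, 20, 39}
Elements in B but not A: {10, 15, 21, 30, 31, 36, 37, 40}
A △ B = {10, 11, 12, 14, 15, 20, 21, 30, 31, 36, 37, 39, 40}

{10, 11, 12, 14, 15, 20, 21, 30, 31, 36, 37, 39, 40}


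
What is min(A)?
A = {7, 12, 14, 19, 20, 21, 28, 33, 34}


Set A = {7, 12, 14, 19, 20, 21, 28, 33, 34}
Elements in ascending order: 7, 12, 14, 19, 20, 21, 28, 33, 34
The smallest element is 7.

7


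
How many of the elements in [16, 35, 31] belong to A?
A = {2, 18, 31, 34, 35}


Set A = {2, 18, 31, 34, 35}
Candidates: [16, 35, 31]
Check each candidate:
16 ∉ A, 35 ∈ A, 31 ∈ A
Count of candidates in A: 2

2


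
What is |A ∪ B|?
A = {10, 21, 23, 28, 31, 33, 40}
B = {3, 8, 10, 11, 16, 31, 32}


Set A = {10, 21, 23, 28, 31, 33, 40}, |A| = 7
Set B = {3, 8, 10, 11, 16, 31, 32}, |B| = 7
A ∩ B = {10, 31}, |A ∩ B| = 2
|A ∪ B| = |A| + |B| - |A ∩ B| = 7 + 7 - 2 = 12

12


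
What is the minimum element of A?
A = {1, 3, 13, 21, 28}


Set A = {1, 3, 13, 21, 28}
Elements in ascending order: 1, 3, 13, 21, 28
The smallest element is 1.

1


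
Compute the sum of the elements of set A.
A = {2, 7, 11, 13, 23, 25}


Set A = {2, 7, 11, 13, 23, 25}
Sum = 2 + 7 + 11 + 13 + 23 + 25 = 81

81


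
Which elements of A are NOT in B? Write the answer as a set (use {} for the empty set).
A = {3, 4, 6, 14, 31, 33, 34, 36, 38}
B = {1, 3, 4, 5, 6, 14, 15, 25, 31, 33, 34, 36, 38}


Set A = {3, 4, 6, 14, 31, 33, 34, 36, 38}
Set B = {1, 3, 4, 5, 6, 14, 15, 25, 31, 33, 34, 36, 38}
Check each element of A against B:
3 ∈ B, 4 ∈ B, 6 ∈ B, 14 ∈ B, 31 ∈ B, 33 ∈ B, 34 ∈ B, 36 ∈ B, 38 ∈ B
Elements of A not in B: {}

{}


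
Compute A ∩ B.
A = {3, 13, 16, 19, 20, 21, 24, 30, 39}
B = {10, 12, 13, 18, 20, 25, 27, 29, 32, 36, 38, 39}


Set A = {3, 13, 16, 19, 20, 21, 24, 30, 39}
Set B = {10, 12, 13, 18, 20, 25, 27, 29, 32, 36, 38, 39}
A ∩ B includes only elements in both sets.
Check each element of A against B:
3 ✗, 13 ✓, 16 ✗, 19 ✗, 20 ✓, 21 ✗, 24 ✗, 30 ✗, 39 ✓
A ∩ B = {13, 20, 39}

{13, 20, 39}


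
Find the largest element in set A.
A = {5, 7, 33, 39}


Set A = {5, 7, 33, 39}
Elements in ascending order: 5, 7, 33, 39
The largest element is 39.

39


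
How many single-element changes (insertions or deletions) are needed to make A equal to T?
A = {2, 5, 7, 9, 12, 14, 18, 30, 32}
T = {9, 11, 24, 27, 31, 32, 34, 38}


Set A = {2, 5, 7, 9, 12, 14, 18, 30, 32}
Set T = {9, 11, 24, 27, 31, 32, 34, 38}
Elements to remove from A (in A, not in T): {2, 5, 7, 12, 14, 18, 30} → 7 removals
Elements to add to A (in T, not in A): {11, 24, 27, 31, 34, 38} → 6 additions
Total edits = 7 + 6 = 13

13


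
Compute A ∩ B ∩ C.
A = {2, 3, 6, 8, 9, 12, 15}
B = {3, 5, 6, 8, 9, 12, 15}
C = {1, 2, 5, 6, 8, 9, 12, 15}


Set A = {2, 3, 6, 8, 9, 12, 15}
Set B = {3, 5, 6, 8, 9, 12, 15}
Set C = {1, 2, 5, 6, 8, 9, 12, 15}
First, A ∩ B = {3, 6, 8, 9, 12, 15}
Then, (A ∩ B) ∩ C = {6, 8, 9, 12, 15}

{6, 8, 9, 12, 15}


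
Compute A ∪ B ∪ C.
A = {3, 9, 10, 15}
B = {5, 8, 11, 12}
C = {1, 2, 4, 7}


Set A = {3, 9, 10, 15}
Set B = {5, 8, 11, 12}
Set C = {1, 2, 4, 7}
First, A ∪ B = {3, 5, 8, 9, 10, 11, 12, 15}
Then, (A ∪ B) ∪ C = {1, 2, 3, 4, 5, 7, 8, 9, 10, 11, 12, 15}

{1, 2, 3, 4, 5, 7, 8, 9, 10, 11, 12, 15}


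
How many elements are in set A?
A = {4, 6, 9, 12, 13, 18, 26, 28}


Set A = {4, 6, 9, 12, 13, 18, 26, 28}
Listing elements: 4, 6, 9, 12, 13, 18, 26, 28
Counting: 8 elements
|A| = 8

8


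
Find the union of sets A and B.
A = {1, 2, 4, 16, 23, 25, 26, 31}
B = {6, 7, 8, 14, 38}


Set A = {1, 2, 4, 16, 23, 25, 26, 31}
Set B = {6, 7, 8, 14, 38}
A ∪ B includes all elements in either set.
Elements from A: {1, 2, 4, 16, 23, 25, 26, 31}
Elements from B not already included: {6, 7, 8, 14, 38}
A ∪ B = {1, 2, 4, 6, 7, 8, 14, 16, 23, 25, 26, 31, 38}

{1, 2, 4, 6, 7, 8, 14, 16, 23, 25, 26, 31, 38}


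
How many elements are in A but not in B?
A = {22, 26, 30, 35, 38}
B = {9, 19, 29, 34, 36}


Set A = {22, 26, 30, 35, 38}
Set B = {9, 19, 29, 34, 36}
A \ B = {22, 26, 30, 35, 38}
|A \ B| = 5

5


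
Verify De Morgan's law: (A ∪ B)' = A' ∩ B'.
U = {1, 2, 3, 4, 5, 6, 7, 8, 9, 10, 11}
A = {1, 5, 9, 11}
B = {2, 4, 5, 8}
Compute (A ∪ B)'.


U = {1, 2, 3, 4, 5, 6, 7, 8, 9, 10, 11}
A = {1, 5, 9, 11}, B = {2, 4, 5, 8}
A ∪ B = {1, 2, 4, 5, 8, 9, 11}
(A ∪ B)' = U \ (A ∪ B) = {3, 6, 7, 10}
Verification via A' ∩ B': A' = {2, 3, 4, 6, 7, 8, 10}, B' = {1, 3, 6, 7, 9, 10, 11}
A' ∩ B' = {3, 6, 7, 10} ✓

{3, 6, 7, 10}


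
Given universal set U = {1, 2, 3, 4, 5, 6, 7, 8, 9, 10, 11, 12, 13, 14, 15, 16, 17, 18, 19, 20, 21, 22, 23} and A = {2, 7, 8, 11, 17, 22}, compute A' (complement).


Universal set U = {1, 2, 3, 4, 5, 6, 7, 8, 9, 10, 11, 12, 13, 14, 15, 16, 17, 18, 19, 20, 21, 22, 23}
Set A = {2, 7, 8, 11, 17, 22}
A' = U \ A = elements in U but not in A
Checking each element of U:
1 (not in A, include), 2 (in A, exclude), 3 (not in A, include), 4 (not in A, include), 5 (not in A, include), 6 (not in A, include), 7 (in A, exclude), 8 (in A, exclude), 9 (not in A, include), 10 (not in A, include), 11 (in A, exclude), 12 (not in A, include), 13 (not in A, include), 14 (not in A, include), 15 (not in A, include), 16 (not in A, include), 17 (in A, exclude), 18 (not in A, include), 19 (not in A, include), 20 (not in A, include), 21 (not in A, include), 22 (in A, exclude), 23 (not in A, include)
A' = {1, 3, 4, 5, 6, 9, 10, 12, 13, 14, 15, 16, 18, 19, 20, 21, 23}

{1, 3, 4, 5, 6, 9, 10, 12, 13, 14, 15, 16, 18, 19, 20, 21, 23}


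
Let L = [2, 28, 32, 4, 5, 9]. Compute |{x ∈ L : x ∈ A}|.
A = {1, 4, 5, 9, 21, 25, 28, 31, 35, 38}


Set A = {1, 4, 5, 9, 21, 25, 28, 31, 35, 38}
Candidates: [2, 28, 32, 4, 5, 9]
Check each candidate:
2 ∉ A, 28 ∈ A, 32 ∉ A, 4 ∈ A, 5 ∈ A, 9 ∈ A
Count of candidates in A: 4

4


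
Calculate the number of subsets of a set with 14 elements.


The set has 14 elements.
The power set contains all possible subsets.
|P(A)| = 2^|A| = 2^14 = 16384

16384


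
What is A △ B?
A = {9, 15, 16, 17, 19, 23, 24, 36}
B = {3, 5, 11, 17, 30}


Set A = {9, 15, 16, 17, 19, 23, 24, 36}
Set B = {3, 5, 11, 17, 30}
A △ B = (A \ B) ∪ (B \ A)
Elements in A but not B: {9, 15, 16, 19, 23, 24, 36}
Elements in B but not A: {3, 5, 11, 30}
A △ B = {3, 5, 9, 11, 15, 16, 19, 23, 24, 30, 36}

{3, 5, 9, 11, 15, 16, 19, 23, 24, 30, 36}


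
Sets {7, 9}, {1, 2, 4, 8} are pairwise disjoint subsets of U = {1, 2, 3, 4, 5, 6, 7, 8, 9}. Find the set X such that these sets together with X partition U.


U = {1, 2, 3, 4, 5, 6, 7, 8, 9}
Shown blocks: {7, 9}, {1, 2, 4, 8}
A partition's blocks are pairwise disjoint and cover U, so the missing block = U \ (union of shown blocks).
Union of shown blocks: {1, 2, 4, 7, 8, 9}
Missing block = U \ (union) = {3, 5, 6}

{3, 5, 6}


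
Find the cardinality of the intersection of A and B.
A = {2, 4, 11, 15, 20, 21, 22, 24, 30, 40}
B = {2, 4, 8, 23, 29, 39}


Set A = {2, 4, 11, 15, 20, 21, 22, 24, 30, 40}
Set B = {2, 4, 8, 23, 29, 39}
A ∩ B = {2, 4}
|A ∩ B| = 2

2


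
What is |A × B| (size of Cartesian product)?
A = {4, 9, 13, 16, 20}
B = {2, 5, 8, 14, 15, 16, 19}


Set A = {4, 9, 13, 16, 20} has 5 elements.
Set B = {2, 5, 8, 14, 15, 16, 19} has 7 elements.
|A × B| = |A| × |B| = 5 × 7 = 35

35


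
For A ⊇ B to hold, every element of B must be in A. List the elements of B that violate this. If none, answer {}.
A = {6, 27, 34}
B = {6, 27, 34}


Set A = {6, 27, 34}
Set B = {6, 27, 34}
Check each element of B against A:
6 ∈ A, 27 ∈ A, 34 ∈ A
Elements of B not in A: {}

{}


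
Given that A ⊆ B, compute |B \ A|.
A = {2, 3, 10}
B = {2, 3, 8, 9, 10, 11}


Set A = {2, 3, 10}, |A| = 3
Set B = {2, 3, 8, 9, 10, 11}, |B| = 6
Since A ⊆ B: B \ A = {8, 9, 11}
|B| - |A| = 6 - 3 = 3

3


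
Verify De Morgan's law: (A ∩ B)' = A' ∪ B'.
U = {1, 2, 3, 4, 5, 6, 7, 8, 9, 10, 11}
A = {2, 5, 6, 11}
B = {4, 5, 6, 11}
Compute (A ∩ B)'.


U = {1, 2, 3, 4, 5, 6, 7, 8, 9, 10, 11}
A = {2, 5, 6, 11}, B = {4, 5, 6, 11}
A ∩ B = {5, 6, 11}
(A ∩ B)' = U \ (A ∩ B) = {1, 2, 3, 4, 7, 8, 9, 10}
Verification via A' ∪ B': A' = {1, 3, 4, 7, 8, 9, 10}, B' = {1, 2, 3, 7, 8, 9, 10}
A' ∪ B' = {1, 2, 3, 4, 7, 8, 9, 10} ✓

{1, 2, 3, 4, 7, 8, 9, 10}


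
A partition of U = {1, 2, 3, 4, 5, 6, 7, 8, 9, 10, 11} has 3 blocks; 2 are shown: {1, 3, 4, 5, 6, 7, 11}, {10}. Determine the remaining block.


U = {1, 2, 3, 4, 5, 6, 7, 8, 9, 10, 11}
Shown blocks: {1, 3, 4, 5, 6, 7, 11}, {10}
A partition's blocks are pairwise disjoint and cover U, so the missing block = U \ (union of shown blocks).
Union of shown blocks: {1, 3, 4, 5, 6, 7, 10, 11}
Missing block = U \ (union) = {2, 8, 9}

{2, 8, 9}


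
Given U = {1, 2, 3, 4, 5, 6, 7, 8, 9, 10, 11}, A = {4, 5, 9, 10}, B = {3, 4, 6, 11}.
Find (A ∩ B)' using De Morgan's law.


U = {1, 2, 3, 4, 5, 6, 7, 8, 9, 10, 11}
A = {4, 5, 9, 10}, B = {3, 4, 6, 11}
A ∩ B = {4}
(A ∩ B)' = U \ (A ∩ B) = {1, 2, 3, 5, 6, 7, 8, 9, 10, 11}
Verification via A' ∪ B': A' = {1, 2, 3, 6, 7, 8, 11}, B' = {1, 2, 5, 7, 8, 9, 10}
A' ∪ B' = {1, 2, 3, 5, 6, 7, 8, 9, 10, 11} ✓

{1, 2, 3, 5, 6, 7, 8, 9, 10, 11}


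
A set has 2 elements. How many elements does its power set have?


The set has 2 elements.
The power set contains all possible subsets.
|P(A)| = 2^|A| = 2^2 = 4

4


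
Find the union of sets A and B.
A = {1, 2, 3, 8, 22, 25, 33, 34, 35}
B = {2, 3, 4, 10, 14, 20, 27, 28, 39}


Set A = {1, 2, 3, 8, 22, 25, 33, 34, 35}
Set B = {2, 3, 4, 10, 14, 20, 27, 28, 39}
A ∪ B includes all elements in either set.
Elements from A: {1, 2, 3, 8, 22, 25, 33, 34, 35}
Elements from B not already included: {4, 10, 14, 20, 27, 28, 39}
A ∪ B = {1, 2, 3, 4, 8, 10, 14, 20, 22, 25, 27, 28, 33, 34, 35, 39}

{1, 2, 3, 4, 8, 10, 14, 20, 22, 25, 27, 28, 33, 34, 35, 39}


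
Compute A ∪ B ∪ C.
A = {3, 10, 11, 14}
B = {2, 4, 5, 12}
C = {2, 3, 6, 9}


Set A = {3, 10, 11, 14}
Set B = {2, 4, 5, 12}
Set C = {2, 3, 6, 9}
First, A ∪ B = {2, 3, 4, 5, 10, 11, 12, 14}
Then, (A ∪ B) ∪ C = {2, 3, 4, 5, 6, 9, 10, 11, 12, 14}

{2, 3, 4, 5, 6, 9, 10, 11, 12, 14}


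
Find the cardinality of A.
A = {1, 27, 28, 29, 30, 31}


Set A = {1, 27, 28, 29, 30, 31}
Listing elements: 1, 27, 28, 29, 30, 31
Counting: 6 elements
|A| = 6

6


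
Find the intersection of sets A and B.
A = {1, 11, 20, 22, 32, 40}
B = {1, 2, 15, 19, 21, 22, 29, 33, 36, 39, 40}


Set A = {1, 11, 20, 22, 32, 40}
Set B = {1, 2, 15, 19, 21, 22, 29, 33, 36, 39, 40}
A ∩ B includes only elements in both sets.
Check each element of A against B:
1 ✓, 11 ✗, 20 ✗, 22 ✓, 32 ✗, 40 ✓
A ∩ B = {1, 22, 40}

{1, 22, 40}


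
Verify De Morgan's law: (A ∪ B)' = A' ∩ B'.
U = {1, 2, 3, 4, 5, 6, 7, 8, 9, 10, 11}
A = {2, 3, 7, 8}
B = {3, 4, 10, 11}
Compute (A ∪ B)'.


U = {1, 2, 3, 4, 5, 6, 7, 8, 9, 10, 11}
A = {2, 3, 7, 8}, B = {3, 4, 10, 11}
A ∪ B = {2, 3, 4, 7, 8, 10, 11}
(A ∪ B)' = U \ (A ∪ B) = {1, 5, 6, 9}
Verification via A' ∩ B': A' = {1, 4, 5, 6, 9, 10, 11}, B' = {1, 2, 5, 6, 7, 8, 9}
A' ∩ B' = {1, 5, 6, 9} ✓

{1, 5, 6, 9}


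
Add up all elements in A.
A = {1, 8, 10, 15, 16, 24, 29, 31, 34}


Set A = {1, 8, 10, 15, 16, 24, 29, 31, 34}
Sum = 1 + 8 + 10 + 15 + 16 + 24 + 29 + 31 + 34 = 168

168


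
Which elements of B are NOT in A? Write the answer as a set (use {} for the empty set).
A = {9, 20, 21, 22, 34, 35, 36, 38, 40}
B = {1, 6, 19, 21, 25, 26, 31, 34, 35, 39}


Set A = {9, 20, 21, 22, 34, 35, 36, 38, 40}
Set B = {1, 6, 19, 21, 25, 26, 31, 34, 35, 39}
Check each element of B against A:
1 ∉ A (include), 6 ∉ A (include), 19 ∉ A (include), 21 ∈ A, 25 ∉ A (include), 26 ∉ A (include), 31 ∉ A (include), 34 ∈ A, 35 ∈ A, 39 ∉ A (include)
Elements of B not in A: {1, 6, 19, 25, 26, 31, 39}

{1, 6, 19, 25, 26, 31, 39}


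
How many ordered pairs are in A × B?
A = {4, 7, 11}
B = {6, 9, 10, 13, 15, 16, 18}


Set A = {4, 7, 11} has 3 elements.
Set B = {6, 9, 10, 13, 15, 16, 18} has 7 elements.
|A × B| = |A| × |B| = 3 × 7 = 21

21


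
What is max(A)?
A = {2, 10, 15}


Set A = {2, 10, 15}
Elements in ascending order: 2, 10, 15
The largest element is 15.

15


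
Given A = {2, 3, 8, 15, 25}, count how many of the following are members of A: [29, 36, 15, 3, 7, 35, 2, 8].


Set A = {2, 3, 8, 15, 25}
Candidates: [29, 36, 15, 3, 7, 35, 2, 8]
Check each candidate:
29 ∉ A, 36 ∉ A, 15 ∈ A, 3 ∈ A, 7 ∉ A, 35 ∉ A, 2 ∈ A, 8 ∈ A
Count of candidates in A: 4

4


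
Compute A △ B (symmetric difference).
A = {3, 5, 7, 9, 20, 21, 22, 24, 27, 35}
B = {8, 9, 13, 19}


Set A = {3, 5, 7, 9, 20, 21, 22, 24, 27, 35}
Set B = {8, 9, 13, 19}
A △ B = (A \ B) ∪ (B \ A)
Elements in A but not B: {3, 5, 7, 20, 21, 22, 24, 27, 35}
Elements in B but not A: {8, 13, 19}
A △ B = {3, 5, 7, 8, 13, 19, 20, 21, 22, 24, 27, 35}

{3, 5, 7, 8, 13, 19, 20, 21, 22, 24, 27, 35}


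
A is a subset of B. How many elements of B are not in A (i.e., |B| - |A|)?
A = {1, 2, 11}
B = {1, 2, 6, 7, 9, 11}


Set A = {1, 2, 11}, |A| = 3
Set B = {1, 2, 6, 7, 9, 11}, |B| = 6
Since A ⊆ B: B \ A = {6, 7, 9}
|B| - |A| = 6 - 3 = 3

3


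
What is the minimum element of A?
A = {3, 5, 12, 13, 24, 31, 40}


Set A = {3, 5, 12, 13, 24, 31, 40}
Elements in ascending order: 3, 5, 12, 13, 24, 31, 40
The smallest element is 3.

3


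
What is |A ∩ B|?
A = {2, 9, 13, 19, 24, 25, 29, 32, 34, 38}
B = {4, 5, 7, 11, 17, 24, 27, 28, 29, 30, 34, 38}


Set A = {2, 9, 13, 19, 24, 25, 29, 32, 34, 38}
Set B = {4, 5, 7, 11, 17, 24, 27, 28, 29, 30, 34, 38}
A ∩ B = {24, 29, 34, 38}
|A ∩ B| = 4

4


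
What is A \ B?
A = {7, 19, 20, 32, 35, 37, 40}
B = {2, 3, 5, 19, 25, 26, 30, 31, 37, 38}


Set A = {7, 19, 20, 32, 35, 37, 40}
Set B = {2, 3, 5, 19, 25, 26, 30, 31, 37, 38}
A \ B includes elements in A that are not in B.
Check each element of A:
7 (not in B, keep), 19 (in B, remove), 20 (not in B, keep), 32 (not in B, keep), 35 (not in B, keep), 37 (in B, remove), 40 (not in B, keep)
A \ B = {7, 20, 32, 35, 40}

{7, 20, 32, 35, 40}


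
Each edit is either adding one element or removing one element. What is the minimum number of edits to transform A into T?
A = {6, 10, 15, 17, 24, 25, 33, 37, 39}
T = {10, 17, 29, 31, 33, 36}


Set A = {6, 10, 15, 17, 24, 25, 33, 37, 39}
Set T = {10, 17, 29, 31, 33, 36}
Elements to remove from A (in A, not in T): {6, 15, 24, 25, 37, 39} → 6 removals
Elements to add to A (in T, not in A): {29, 31, 36} → 3 additions
Total edits = 6 + 3 = 9

9


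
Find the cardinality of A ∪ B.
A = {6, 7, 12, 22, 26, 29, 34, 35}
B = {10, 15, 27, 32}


Set A = {6, 7, 12, 22, 26, 29, 34, 35}, |A| = 8
Set B = {10, 15, 27, 32}, |B| = 4
A ∩ B = {}, |A ∩ B| = 0
|A ∪ B| = |A| + |B| - |A ∩ B| = 8 + 4 - 0 = 12

12


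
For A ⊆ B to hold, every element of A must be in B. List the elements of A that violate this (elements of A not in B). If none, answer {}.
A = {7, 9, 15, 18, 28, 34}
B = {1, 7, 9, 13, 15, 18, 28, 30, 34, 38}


Set A = {7, 9, 15, 18, 28, 34}
Set B = {1, 7, 9, 13, 15, 18, 28, 30, 34, 38}
Check each element of A against B:
7 ∈ B, 9 ∈ B, 15 ∈ B, 18 ∈ B, 28 ∈ B, 34 ∈ B
Elements of A not in B: {}

{}


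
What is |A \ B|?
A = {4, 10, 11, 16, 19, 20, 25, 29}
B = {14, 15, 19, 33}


Set A = {4, 10, 11, 16, 19, 20, 25, 29}
Set B = {14, 15, 19, 33}
A \ B = {4, 10, 11, 16, 20, 25, 29}
|A \ B| = 7

7


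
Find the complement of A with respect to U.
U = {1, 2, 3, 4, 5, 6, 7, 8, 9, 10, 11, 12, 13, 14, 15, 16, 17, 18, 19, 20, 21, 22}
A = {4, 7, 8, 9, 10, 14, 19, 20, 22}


Universal set U = {1, 2, 3, 4, 5, 6, 7, 8, 9, 10, 11, 12, 13, 14, 15, 16, 17, 18, 19, 20, 21, 22}
Set A = {4, 7, 8, 9, 10, 14, 19, 20, 22}
A' = U \ A = elements in U but not in A
Checking each element of U:
1 (not in A, include), 2 (not in A, include), 3 (not in A, include), 4 (in A, exclude), 5 (not in A, include), 6 (not in A, include), 7 (in A, exclude), 8 (in A, exclude), 9 (in A, exclude), 10 (in A, exclude), 11 (not in A, include), 12 (not in A, include), 13 (not in A, include), 14 (in A, exclude), 15 (not in A, include), 16 (not in A, include), 17 (not in A, include), 18 (not in A, include), 19 (in A, exclude), 20 (in A, exclude), 21 (not in A, include), 22 (in A, exclude)
A' = {1, 2, 3, 5, 6, 11, 12, 13, 15, 16, 17, 18, 21}

{1, 2, 3, 5, 6, 11, 12, 13, 15, 16, 17, 18, 21}


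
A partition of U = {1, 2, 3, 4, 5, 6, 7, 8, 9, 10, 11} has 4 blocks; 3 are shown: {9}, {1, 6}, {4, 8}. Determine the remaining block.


U = {1, 2, 3, 4, 5, 6, 7, 8, 9, 10, 11}
Shown blocks: {9}, {1, 6}, {4, 8}
A partition's blocks are pairwise disjoint and cover U, so the missing block = U \ (union of shown blocks).
Union of shown blocks: {1, 4, 6, 8, 9}
Missing block = U \ (union) = {2, 3, 5, 7, 10, 11}

{2, 3, 5, 7, 10, 11}


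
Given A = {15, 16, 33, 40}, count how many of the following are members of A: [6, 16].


Set A = {15, 16, 33, 40}
Candidates: [6, 16]
Check each candidate:
6 ∉ A, 16 ∈ A
Count of candidates in A: 1

1


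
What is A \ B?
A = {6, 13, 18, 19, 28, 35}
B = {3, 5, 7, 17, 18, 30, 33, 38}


Set A = {6, 13, 18, 19, 28, 35}
Set B = {3, 5, 7, 17, 18, 30, 33, 38}
A \ B includes elements in A that are not in B.
Check each element of A:
6 (not in B, keep), 13 (not in B, keep), 18 (in B, remove), 19 (not in B, keep), 28 (not in B, keep), 35 (not in B, keep)
A \ B = {6, 13, 19, 28, 35}

{6, 13, 19, 28, 35}


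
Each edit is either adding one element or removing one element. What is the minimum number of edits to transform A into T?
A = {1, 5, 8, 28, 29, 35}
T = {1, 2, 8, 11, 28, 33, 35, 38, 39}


Set A = {1, 5, 8, 28, 29, 35}
Set T = {1, 2, 8, 11, 28, 33, 35, 38, 39}
Elements to remove from A (in A, not in T): {5, 29} → 2 removals
Elements to add to A (in T, not in A): {2, 11, 33, 38, 39} → 5 additions
Total edits = 2 + 5 = 7

7


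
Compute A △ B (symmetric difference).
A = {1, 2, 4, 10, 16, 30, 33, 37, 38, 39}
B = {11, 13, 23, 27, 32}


Set A = {1, 2, 4, 10, 16, 30, 33, 37, 38, 39}
Set B = {11, 13, 23, 27, 32}
A △ B = (A \ B) ∪ (B \ A)
Elements in A but not B: {1, 2, 4, 10, 16, 30, 33, 37, 38, 39}
Elements in B but not A: {11, 13, 23, 27, 32}
A △ B = {1, 2, 4, 10, 11, 13, 16, 23, 27, 30, 32, 33, 37, 38, 39}

{1, 2, 4, 10, 11, 13, 16, 23, 27, 30, 32, 33, 37, 38, 39}


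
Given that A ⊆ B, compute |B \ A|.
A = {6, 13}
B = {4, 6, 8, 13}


Set A = {6, 13}, |A| = 2
Set B = {4, 6, 8, 13}, |B| = 4
Since A ⊆ B: B \ A = {4, 8}
|B| - |A| = 4 - 2 = 2

2


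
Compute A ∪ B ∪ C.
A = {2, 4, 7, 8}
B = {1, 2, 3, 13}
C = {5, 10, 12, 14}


Set A = {2, 4, 7, 8}
Set B = {1, 2, 3, 13}
Set C = {5, 10, 12, 14}
First, A ∪ B = {1, 2, 3, 4, 7, 8, 13}
Then, (A ∪ B) ∪ C = {1, 2, 3, 4, 5, 7, 8, 10, 12, 13, 14}

{1, 2, 3, 4, 5, 7, 8, 10, 12, 13, 14}


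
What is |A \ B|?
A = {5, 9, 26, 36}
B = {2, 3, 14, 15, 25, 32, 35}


Set A = {5, 9, 26, 36}
Set B = {2, 3, 14, 15, 25, 32, 35}
A \ B = {5, 9, 26, 36}
|A \ B| = 4

4


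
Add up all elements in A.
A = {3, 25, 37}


Set A = {3, 25, 37}
Sum = 3 + 25 + 37 = 65

65


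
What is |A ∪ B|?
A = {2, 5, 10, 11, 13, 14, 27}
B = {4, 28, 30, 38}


Set A = {2, 5, 10, 11, 13, 14, 27}, |A| = 7
Set B = {4, 28, 30, 38}, |B| = 4
A ∩ B = {}, |A ∩ B| = 0
|A ∪ B| = |A| + |B| - |A ∩ B| = 7 + 4 - 0 = 11

11


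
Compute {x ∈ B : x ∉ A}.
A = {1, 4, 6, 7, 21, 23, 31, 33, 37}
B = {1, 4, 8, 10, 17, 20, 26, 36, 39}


Set A = {1, 4, 6, 7, 21, 23, 31, 33, 37}
Set B = {1, 4, 8, 10, 17, 20, 26, 36, 39}
Check each element of B against A:
1 ∈ A, 4 ∈ A, 8 ∉ A (include), 10 ∉ A (include), 17 ∉ A (include), 20 ∉ A (include), 26 ∉ A (include), 36 ∉ A (include), 39 ∉ A (include)
Elements of B not in A: {8, 10, 17, 20, 26, 36, 39}

{8, 10, 17, 20, 26, 36, 39}


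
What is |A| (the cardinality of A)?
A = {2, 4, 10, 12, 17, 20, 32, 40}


Set A = {2, 4, 10, 12, 17, 20, 32, 40}
Listing elements: 2, 4, 10, 12, 17, 20, 32, 40
Counting: 8 elements
|A| = 8

8


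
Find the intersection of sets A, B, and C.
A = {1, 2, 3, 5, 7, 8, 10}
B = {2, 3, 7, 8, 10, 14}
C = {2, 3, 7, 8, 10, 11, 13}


Set A = {1, 2, 3, 5, 7, 8, 10}
Set B = {2, 3, 7, 8, 10, 14}
Set C = {2, 3, 7, 8, 10, 11, 13}
First, A ∩ B = {2, 3, 7, 8, 10}
Then, (A ∩ B) ∩ C = {2, 3, 7, 8, 10}

{2, 3, 7, 8, 10}


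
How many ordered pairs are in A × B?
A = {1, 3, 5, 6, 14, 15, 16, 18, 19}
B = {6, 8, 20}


Set A = {1, 3, 5, 6, 14, 15, 16, 18, 19} has 9 elements.
Set B = {6, 8, 20} has 3 elements.
|A × B| = |A| × |B| = 9 × 3 = 27

27


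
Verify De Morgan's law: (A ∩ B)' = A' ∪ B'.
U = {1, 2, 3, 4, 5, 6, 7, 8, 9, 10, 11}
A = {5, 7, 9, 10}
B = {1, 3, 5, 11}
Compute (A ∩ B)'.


U = {1, 2, 3, 4, 5, 6, 7, 8, 9, 10, 11}
A = {5, 7, 9, 10}, B = {1, 3, 5, 11}
A ∩ B = {5}
(A ∩ B)' = U \ (A ∩ B) = {1, 2, 3, 4, 6, 7, 8, 9, 10, 11}
Verification via A' ∪ B': A' = {1, 2, 3, 4, 6, 8, 11}, B' = {2, 4, 6, 7, 8, 9, 10}
A' ∪ B' = {1, 2, 3, 4, 6, 7, 8, 9, 10, 11} ✓

{1, 2, 3, 4, 6, 7, 8, 9, 10, 11}


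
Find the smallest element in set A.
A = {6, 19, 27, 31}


Set A = {6, 19, 27, 31}
Elements in ascending order: 6, 19, 27, 31
The smallest element is 6.

6


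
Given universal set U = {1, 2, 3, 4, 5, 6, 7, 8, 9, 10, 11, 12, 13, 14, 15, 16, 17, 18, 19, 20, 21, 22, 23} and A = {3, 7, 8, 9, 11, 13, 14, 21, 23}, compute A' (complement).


Universal set U = {1, 2, 3, 4, 5, 6, 7, 8, 9, 10, 11, 12, 13, 14, 15, 16, 17, 18, 19, 20, 21, 22, 23}
Set A = {3, 7, 8, 9, 11, 13, 14, 21, 23}
A' = U \ A = elements in U but not in A
Checking each element of U:
1 (not in A, include), 2 (not in A, include), 3 (in A, exclude), 4 (not in A, include), 5 (not in A, include), 6 (not in A, include), 7 (in A, exclude), 8 (in A, exclude), 9 (in A, exclude), 10 (not in A, include), 11 (in A, exclude), 12 (not in A, include), 13 (in A, exclude), 14 (in A, exclude), 15 (not in A, include), 16 (not in A, include), 17 (not in A, include), 18 (not in A, include), 19 (not in A, include), 20 (not in A, include), 21 (in A, exclude), 22 (not in A, include), 23 (in A, exclude)
A' = {1, 2, 4, 5, 6, 10, 12, 15, 16, 17, 18, 19, 20, 22}

{1, 2, 4, 5, 6, 10, 12, 15, 16, 17, 18, 19, 20, 22}


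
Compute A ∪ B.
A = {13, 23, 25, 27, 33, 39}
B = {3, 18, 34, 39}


Set A = {13, 23, 25, 27, 33, 39}
Set B = {3, 18, 34, 39}
A ∪ B includes all elements in either set.
Elements from A: {13, 23, 25, 27, 33, 39}
Elements from B not already included: {3, 18, 34}
A ∪ B = {3, 13, 18, 23, 25, 27, 33, 34, 39}

{3, 13, 18, 23, 25, 27, 33, 34, 39}


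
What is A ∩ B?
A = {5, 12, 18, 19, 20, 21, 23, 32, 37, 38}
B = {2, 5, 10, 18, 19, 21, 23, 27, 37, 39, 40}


Set A = {5, 12, 18, 19, 20, 21, 23, 32, 37, 38}
Set B = {2, 5, 10, 18, 19, 21, 23, 27, 37, 39, 40}
A ∩ B includes only elements in both sets.
Check each element of A against B:
5 ✓, 12 ✗, 18 ✓, 19 ✓, 20 ✗, 21 ✓, 23 ✓, 32 ✗, 37 ✓, 38 ✗
A ∩ B = {5, 18, 19, 21, 23, 37}

{5, 18, 19, 21, 23, 37}


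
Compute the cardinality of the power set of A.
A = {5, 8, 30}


Set A = {5, 8, 30}
|A| = 3
The power set P(A) contains all subsets of A.
|P(A)| = 2^|A| = 2^3 = 8

8
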